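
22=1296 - 1274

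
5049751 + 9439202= 14488953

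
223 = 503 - 280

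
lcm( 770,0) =0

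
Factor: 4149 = 3^2 * 461^1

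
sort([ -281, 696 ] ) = [ -281, 696] 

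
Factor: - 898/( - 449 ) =2^1=2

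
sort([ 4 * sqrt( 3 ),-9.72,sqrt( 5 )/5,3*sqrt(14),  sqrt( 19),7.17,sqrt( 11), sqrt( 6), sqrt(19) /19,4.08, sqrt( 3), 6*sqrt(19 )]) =[ - 9.72, sqrt (19 )/19,  sqrt( 5)/5, sqrt( 3),sqrt( 6),sqrt( 11), 4.08,sqrt( 19), 4* sqrt (3), 7.17, 3*sqrt( 14), 6*sqrt( 19) ] 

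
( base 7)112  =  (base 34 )1o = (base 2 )111010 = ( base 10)58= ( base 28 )22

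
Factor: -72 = -2^3*3^2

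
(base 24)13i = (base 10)666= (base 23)15m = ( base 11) 556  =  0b1010011010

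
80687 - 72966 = 7721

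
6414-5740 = 674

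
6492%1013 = 414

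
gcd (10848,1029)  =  3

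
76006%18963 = 154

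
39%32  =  7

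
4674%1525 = 99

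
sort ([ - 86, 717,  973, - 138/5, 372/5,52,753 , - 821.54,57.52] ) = [ - 821.54,-86,-138/5,52, 57.52, 372/5,  717, 753, 973] 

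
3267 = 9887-6620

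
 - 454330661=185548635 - 639879296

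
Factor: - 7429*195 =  - 1448655 = - 3^1*5^1*13^1*17^1*19^1*23^1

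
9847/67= 146  +  65/67  =  146.97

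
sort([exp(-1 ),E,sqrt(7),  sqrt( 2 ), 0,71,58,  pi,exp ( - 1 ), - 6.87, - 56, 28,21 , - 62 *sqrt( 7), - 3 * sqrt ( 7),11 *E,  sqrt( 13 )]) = [- 62 * sqrt( 7), - 56, - 3*sqrt( 7), - 6.87,0, exp( - 1 ),exp (- 1),sqrt(2), sqrt(7),E,pi,sqrt( 13),21,28, 11*E,58,71 ]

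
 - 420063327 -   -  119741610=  - 300321717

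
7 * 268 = 1876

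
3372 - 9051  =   - 5679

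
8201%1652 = 1593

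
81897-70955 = 10942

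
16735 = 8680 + 8055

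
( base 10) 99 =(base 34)2v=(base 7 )201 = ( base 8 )143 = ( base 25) 3O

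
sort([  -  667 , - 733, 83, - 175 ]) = [-733, - 667, - 175, 83 ]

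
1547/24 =64+11/24 = 64.46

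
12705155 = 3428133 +9277022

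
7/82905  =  7/82905 =0.00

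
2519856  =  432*5833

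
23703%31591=23703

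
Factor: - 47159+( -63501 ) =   -  110660  =  - 2^2*5^1*11^1*503^1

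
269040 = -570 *( -472 )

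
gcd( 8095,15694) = 1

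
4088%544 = 280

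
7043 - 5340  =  1703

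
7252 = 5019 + 2233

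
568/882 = 284/441=0.64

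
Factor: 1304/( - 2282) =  - 2^2*7^( - 1 ) = -4/7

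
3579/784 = 3579/784 = 4.57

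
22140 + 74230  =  96370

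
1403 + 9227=10630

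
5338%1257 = 310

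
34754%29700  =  5054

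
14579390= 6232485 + 8346905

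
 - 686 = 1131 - 1817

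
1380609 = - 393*( - 3513)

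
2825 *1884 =5322300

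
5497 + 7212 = 12709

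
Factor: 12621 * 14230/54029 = 2^1*3^1*5^1* 7^1 *97^ (- 1 )*  557^( - 1) * 601^1 * 1423^1= 179596830/54029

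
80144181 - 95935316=-15791135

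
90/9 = 10 = 10.00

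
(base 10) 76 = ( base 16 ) 4c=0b1001100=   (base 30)2G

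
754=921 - 167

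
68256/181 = 68256/181 = 377.10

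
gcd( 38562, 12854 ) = 12854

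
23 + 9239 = 9262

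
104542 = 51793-  -  52749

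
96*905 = 86880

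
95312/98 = 972  +  4/7 = 972.57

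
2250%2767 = 2250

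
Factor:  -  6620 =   -  2^2*5^1 * 331^1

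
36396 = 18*2022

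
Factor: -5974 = -2^1*29^1*103^1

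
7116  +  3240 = 10356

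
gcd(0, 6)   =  6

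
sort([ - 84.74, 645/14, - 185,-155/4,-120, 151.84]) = [ - 185 , - 120, - 84.74, - 155/4,  645/14,151.84]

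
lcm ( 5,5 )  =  5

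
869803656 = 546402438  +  323401218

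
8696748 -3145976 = 5550772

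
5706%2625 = 456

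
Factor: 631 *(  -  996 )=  - 2^2*3^1*83^1*631^1 =-628476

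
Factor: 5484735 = 3^2* 5^1*121883^1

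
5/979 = 5/979 = 0.01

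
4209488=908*4636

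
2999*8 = 23992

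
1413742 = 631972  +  781770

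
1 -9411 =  - 9410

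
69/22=3+3/22 = 3.14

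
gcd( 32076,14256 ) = 3564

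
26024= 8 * 3253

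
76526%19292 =18650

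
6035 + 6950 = 12985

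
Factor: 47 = 47^1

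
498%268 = 230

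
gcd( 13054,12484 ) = 2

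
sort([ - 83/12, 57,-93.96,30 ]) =[ - 93.96, - 83/12,30 , 57 ] 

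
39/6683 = 39/6683=0.01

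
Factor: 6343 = 6343^1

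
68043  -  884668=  - 816625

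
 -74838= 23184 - 98022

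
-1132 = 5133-6265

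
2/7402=1/3701 = 0.00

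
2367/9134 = 2367/9134 = 0.26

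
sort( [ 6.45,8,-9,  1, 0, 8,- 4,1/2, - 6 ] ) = [  -  9,-6, - 4,0, 1/2,1, 6.45, 8, 8 ] 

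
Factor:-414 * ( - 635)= 262890 = 2^1*3^2*5^1  *  23^1 * 127^1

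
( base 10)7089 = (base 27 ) 9jf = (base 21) g1c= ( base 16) 1BB1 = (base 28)915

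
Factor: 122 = 2^1*61^1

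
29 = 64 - 35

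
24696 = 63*392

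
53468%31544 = 21924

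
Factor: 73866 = 2^1*3^1*13^1*947^1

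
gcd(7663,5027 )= 1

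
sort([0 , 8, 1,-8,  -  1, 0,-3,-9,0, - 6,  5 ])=[  -  9, - 8,-6,  -  3, - 1,0, 0, 0,1, 5,8]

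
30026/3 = 10008 + 2/3 =10008.67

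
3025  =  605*5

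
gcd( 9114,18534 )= 6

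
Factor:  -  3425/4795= -5^1*7^( - 1) = - 5/7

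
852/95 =8 + 92/95=8.97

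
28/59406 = 14/29703 = 0.00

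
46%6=4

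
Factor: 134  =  2^1*67^1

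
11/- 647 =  - 1 + 636/647= -  0.02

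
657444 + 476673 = 1134117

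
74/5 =74/5 = 14.80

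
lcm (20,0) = 0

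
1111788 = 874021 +237767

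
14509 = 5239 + 9270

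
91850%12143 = 6849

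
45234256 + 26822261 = 72056517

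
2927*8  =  23416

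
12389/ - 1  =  -12389/1=-12389.00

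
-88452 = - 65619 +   -  22833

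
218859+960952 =1179811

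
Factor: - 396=-2^2*3^2 * 11^1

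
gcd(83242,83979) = 1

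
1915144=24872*77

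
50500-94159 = -43659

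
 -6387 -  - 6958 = 571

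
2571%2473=98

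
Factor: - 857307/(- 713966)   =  939/782=2^( - 1)*3^1*17^( - 1) * 23^( - 1)*313^1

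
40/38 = 20/19 = 1.05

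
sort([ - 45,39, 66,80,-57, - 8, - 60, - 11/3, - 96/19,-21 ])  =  [ - 60 , - 57, - 45, - 21, - 8,  -  96/19, - 11/3,39, 66,80]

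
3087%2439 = 648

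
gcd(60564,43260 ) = 8652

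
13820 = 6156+7664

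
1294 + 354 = 1648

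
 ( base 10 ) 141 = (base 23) 63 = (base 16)8D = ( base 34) 45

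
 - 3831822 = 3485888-7317710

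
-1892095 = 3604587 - 5496682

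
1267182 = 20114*63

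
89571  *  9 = 806139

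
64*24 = 1536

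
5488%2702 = 84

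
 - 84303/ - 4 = 21075 + 3/4 = 21075.75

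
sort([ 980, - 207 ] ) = [  -  207,980 ] 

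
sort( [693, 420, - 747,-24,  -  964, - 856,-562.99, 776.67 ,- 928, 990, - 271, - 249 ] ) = [-964,-928, - 856 ,-747, - 562.99,-271, - 249, - 24,420,693, 776.67 , 990 ]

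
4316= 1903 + 2413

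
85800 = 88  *975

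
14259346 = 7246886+7012460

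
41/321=41/321 = 0.13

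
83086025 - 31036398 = 52049627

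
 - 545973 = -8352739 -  - 7806766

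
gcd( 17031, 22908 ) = 3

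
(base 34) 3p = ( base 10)127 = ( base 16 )7F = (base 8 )177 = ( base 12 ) A7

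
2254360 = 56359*40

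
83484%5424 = 2124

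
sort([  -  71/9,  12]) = [  -  71/9,  12] 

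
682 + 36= 718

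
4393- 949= 3444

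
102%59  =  43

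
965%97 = 92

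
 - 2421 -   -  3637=1216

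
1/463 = 1/463 = 0.00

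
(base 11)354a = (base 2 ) 1001000101100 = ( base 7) 16364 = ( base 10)4652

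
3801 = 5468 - 1667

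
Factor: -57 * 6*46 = - 2^2*3^2*19^1*23^1=-15732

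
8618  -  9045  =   -427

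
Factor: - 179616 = - 2^5*3^1*1871^1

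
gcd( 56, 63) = 7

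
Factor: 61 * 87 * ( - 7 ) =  - 3^1*7^1 *29^1 *61^1  =  -37149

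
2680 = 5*536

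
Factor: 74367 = 3^2*8263^1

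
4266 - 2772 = 1494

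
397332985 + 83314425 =480647410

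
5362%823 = 424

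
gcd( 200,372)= 4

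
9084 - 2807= 6277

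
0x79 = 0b1111001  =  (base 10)121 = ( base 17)72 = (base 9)144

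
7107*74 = 525918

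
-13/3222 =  - 13/3222 = - 0.00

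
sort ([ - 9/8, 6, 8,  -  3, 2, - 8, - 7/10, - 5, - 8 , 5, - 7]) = [ - 8, - 8 ,- 7, - 5, - 3, -9/8, - 7/10, 2, 5,6,8] 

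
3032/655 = 4 + 412/655 = 4.63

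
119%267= 119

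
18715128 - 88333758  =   - 69618630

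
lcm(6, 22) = 66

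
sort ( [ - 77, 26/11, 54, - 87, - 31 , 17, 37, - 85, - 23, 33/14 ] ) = [ - 87, - 85, - 77, - 31, - 23,33/14, 26/11, 17, 37, 54]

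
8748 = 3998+4750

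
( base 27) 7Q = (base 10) 215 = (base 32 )6N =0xd7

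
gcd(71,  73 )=1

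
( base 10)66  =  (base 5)231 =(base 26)2E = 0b1000010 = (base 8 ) 102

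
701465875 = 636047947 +65417928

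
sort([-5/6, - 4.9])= [ - 4.9, - 5/6 ] 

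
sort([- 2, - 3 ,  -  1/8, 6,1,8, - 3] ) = [  -  3, -3, -2,  -  1/8,1, 6,8 ] 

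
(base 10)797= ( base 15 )382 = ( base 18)285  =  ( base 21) 1gk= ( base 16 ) 31d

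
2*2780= 5560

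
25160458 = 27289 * 922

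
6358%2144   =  2070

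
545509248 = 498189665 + 47319583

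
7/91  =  1/13 = 0.08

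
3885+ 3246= 7131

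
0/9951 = 0 = 0.00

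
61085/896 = 61085/896=68.18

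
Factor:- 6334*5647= - 35768098=- 2^1*3167^1*5647^1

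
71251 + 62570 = 133821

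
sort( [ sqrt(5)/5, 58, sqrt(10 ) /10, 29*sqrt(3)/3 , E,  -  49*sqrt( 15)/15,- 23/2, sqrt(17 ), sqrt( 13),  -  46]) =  [ - 46, - 49*sqrt(15)/15, - 23/2,sqrt( 10)/10, sqrt(5)/5,  E,  sqrt (13), sqrt (17), 29*sqrt(3)/3 , 58]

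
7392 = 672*11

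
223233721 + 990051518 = 1213285239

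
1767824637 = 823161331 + 944663306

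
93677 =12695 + 80982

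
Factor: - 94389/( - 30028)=2^(-2)*3^1*73^1 * 431^1 * 7507^( - 1 )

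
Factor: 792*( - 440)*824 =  - 2^9*3^2*5^1*11^2*103^1 = - 287147520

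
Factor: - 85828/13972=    - 7^( - 1) * 43^1= - 43/7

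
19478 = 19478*1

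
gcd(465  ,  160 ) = 5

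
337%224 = 113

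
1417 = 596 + 821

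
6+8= 14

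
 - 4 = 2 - 6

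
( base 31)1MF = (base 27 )27b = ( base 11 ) 1278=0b11001111010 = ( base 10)1658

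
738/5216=369/2608 = 0.14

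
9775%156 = 103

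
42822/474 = 7137/79=   90.34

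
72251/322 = 72251/322 = 224.38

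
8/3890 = 4/1945 = 0.00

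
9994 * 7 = 69958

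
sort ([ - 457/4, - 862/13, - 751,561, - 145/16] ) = [ - 751, - 457/4 , - 862/13, - 145/16,561]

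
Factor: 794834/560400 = 2^( -3)*3^( - 1 )*5^( -2) * 23^1*37^1 = 851/600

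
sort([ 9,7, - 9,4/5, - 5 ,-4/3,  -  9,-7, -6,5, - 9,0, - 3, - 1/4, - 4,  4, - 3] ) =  [  -  9,  -  9, - 9,-7, - 6, - 5,-4 , - 3, - 3, - 4/3, - 1/4, 0, 4/5, 4,5,7 , 9 ]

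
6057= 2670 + 3387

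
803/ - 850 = -1 + 47/850 = - 0.94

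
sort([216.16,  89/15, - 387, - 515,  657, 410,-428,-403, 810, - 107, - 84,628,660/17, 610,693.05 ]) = [-515,-428, - 403, - 387, - 107, - 84 , 89/15, 660/17, 216.16 , 410, 610,  628, 657,693.05, 810 ] 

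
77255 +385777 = 463032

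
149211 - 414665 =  - 265454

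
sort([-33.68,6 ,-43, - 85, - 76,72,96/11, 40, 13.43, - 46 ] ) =[-85, - 76, - 46 ,  -  43,-33.68,6, 96/11,13.43,40,72]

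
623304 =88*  7083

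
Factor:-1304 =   -  2^3 * 163^1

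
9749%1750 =999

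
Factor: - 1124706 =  - 2^1*3^1*11^1*17041^1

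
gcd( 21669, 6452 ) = 1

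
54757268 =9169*5972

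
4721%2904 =1817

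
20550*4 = 82200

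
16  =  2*8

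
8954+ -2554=6400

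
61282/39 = 1571+1/3 =1571.33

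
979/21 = 979/21 = 46.62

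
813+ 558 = 1371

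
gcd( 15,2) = 1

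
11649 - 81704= - 70055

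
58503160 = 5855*9992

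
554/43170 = 277/21585 = 0.01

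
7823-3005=4818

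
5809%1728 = 625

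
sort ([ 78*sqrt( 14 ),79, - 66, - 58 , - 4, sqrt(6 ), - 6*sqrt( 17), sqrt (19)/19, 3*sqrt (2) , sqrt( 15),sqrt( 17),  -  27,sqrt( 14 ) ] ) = [  -  66, - 58,-27,  -  6*sqrt( 17 ), - 4,sqrt(19 ) /19,sqrt( 6 ),  sqrt( 14), sqrt( 15 ),sqrt( 17 ),3*sqrt(2),79, 78*sqrt( 14 )]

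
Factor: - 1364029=  -  17^1*19^1 * 41^1 * 103^1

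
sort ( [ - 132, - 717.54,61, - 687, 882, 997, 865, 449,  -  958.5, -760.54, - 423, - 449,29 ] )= [ - 958.5, - 760.54, - 717.54, - 687,  -  449, - 423 , -132,29,  61, 449,865, 882, 997]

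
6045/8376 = 2015/2792= 0.72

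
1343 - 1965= -622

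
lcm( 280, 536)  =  18760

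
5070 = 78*65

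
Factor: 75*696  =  52200 = 2^3 * 3^2*5^2 * 29^1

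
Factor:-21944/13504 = - 13/8 = - 2^(- 3)*13^1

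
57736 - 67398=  - 9662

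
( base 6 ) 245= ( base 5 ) 401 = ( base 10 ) 101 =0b1100101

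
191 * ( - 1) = - 191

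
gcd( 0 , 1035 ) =1035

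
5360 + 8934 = 14294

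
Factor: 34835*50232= 2^3*3^1*5^1  *7^1*13^1*23^1*6967^1=1749831720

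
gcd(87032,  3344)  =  88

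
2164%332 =172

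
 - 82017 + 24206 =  -57811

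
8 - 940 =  - 932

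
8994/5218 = 1 + 1888/2609 = 1.72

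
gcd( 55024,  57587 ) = 1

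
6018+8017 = 14035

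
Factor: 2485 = 5^1 * 7^1 * 71^1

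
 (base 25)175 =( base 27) 12M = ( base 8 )1445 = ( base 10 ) 805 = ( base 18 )28D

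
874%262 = 88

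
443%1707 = 443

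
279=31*9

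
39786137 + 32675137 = 72461274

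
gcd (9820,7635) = 5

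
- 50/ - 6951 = 50/6951 = 0.01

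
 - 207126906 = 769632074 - 976758980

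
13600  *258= 3508800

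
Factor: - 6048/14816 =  - 3^3*7^1*463^( - 1) = - 189/463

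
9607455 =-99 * ( - 97045) 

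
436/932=109/233 = 0.47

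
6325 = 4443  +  1882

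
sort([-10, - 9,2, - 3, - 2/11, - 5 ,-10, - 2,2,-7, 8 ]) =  [-10, - 10, - 9, - 7, - 5, - 3,-2 , - 2/11, 2,2,  8 ]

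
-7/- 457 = 7/457 = 0.02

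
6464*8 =51712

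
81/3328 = 81/3328 = 0.02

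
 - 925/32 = - 29 + 3/32 = -  28.91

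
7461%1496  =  1477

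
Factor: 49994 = 2^1*7^1*3571^1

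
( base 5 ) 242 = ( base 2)1001000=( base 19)3f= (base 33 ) 26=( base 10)72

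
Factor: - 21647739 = -3^1*197^1* 36629^1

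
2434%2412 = 22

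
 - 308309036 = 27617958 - 335926994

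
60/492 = 5/41 = 0.12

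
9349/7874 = 1 + 1475/7874 = 1.19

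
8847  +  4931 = 13778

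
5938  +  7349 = 13287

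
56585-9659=46926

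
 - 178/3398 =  - 89/1699 = - 0.05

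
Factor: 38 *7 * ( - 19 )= - 2^1*7^1*19^2= - 5054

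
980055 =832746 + 147309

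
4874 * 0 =0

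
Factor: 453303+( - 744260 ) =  - 290957 =- 29^1*79^1*127^1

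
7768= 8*971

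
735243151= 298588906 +436654245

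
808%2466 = 808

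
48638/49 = 48638/49  =  992.61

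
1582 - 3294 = -1712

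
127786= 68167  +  59619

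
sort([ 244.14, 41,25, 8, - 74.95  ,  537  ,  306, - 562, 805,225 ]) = [ - 562,-74.95, 8,  25, 41,225, 244.14, 306,537, 805 ]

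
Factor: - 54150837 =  - 3^1 * 13^1 * 1388483^1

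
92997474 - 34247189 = 58750285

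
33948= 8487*4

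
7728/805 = 48/5 =9.60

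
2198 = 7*314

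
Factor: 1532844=2^2*3^5*19^1 * 83^1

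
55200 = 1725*32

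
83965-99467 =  - 15502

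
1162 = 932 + 230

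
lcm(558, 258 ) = 23994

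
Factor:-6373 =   -  6373^1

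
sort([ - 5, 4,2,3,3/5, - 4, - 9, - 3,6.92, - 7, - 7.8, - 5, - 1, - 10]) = [ - 10, - 9, - 7.8, - 7, - 5,  -  5, - 4, - 3, - 1,3/5,2, 3, 4, 6.92 ]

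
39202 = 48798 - 9596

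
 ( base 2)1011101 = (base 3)10110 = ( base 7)162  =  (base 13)72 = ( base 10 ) 93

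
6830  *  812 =5545960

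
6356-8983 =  - 2627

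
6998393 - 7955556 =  - 957163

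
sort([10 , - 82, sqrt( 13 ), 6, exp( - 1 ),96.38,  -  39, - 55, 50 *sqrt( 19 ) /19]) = [ - 82, - 55, - 39,  exp( -1 ),sqrt( 13 ), 6, 10,50*sqrt ( 19) /19,96.38] 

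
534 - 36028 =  - 35494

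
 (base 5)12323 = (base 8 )1703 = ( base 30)123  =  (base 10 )963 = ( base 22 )1LH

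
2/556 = 1/278 = 0.00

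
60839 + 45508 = 106347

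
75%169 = 75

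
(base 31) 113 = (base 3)1100212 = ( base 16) 3E3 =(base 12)6ab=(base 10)995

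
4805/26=4805/26 = 184.81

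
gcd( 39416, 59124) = 19708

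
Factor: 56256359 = 19^1 * 2960861^1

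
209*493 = 103037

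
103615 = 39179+64436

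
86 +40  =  126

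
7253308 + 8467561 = 15720869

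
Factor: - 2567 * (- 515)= 5^1*17^1*103^1*151^1=1322005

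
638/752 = 319/376 =0.85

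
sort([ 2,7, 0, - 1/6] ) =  [ - 1/6, 0,2, 7]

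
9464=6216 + 3248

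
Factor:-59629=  - 59629^1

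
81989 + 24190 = 106179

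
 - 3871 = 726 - 4597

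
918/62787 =306/20929 = 0.01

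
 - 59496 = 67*( - 888 ) 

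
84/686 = 6/49 = 0.12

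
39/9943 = 39/9943= 0.00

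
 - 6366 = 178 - 6544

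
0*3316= 0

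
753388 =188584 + 564804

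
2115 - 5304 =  - 3189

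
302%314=302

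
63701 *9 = 573309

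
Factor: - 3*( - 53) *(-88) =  - 2^3*3^1*11^1  *  53^1= - 13992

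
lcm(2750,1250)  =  13750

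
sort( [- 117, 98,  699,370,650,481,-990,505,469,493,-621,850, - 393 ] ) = [  -  990,-621, - 393, - 117, 98, 370,469,481, 493 , 505,650, 699,850]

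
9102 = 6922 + 2180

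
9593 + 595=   10188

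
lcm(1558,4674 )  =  4674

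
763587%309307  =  144973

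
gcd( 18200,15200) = 200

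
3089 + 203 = 3292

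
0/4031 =0  =  0.00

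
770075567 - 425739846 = 344335721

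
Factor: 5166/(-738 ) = - 7^1 = - 7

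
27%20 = 7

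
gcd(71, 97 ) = 1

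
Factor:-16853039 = - 7^1*2407577^1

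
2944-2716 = 228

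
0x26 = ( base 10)38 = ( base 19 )20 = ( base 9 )42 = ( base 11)35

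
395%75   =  20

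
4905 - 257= 4648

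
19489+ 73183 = 92672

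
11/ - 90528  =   - 11/90528 = - 0.00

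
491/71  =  6 + 65/71 = 6.92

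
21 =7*3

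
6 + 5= 11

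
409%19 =10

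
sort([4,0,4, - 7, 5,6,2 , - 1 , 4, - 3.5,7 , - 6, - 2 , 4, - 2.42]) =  [ - 7, - 6,- 3.5, - 2.42, - 2, - 1,0,2, 4,4, 4,4,  5, 6,7]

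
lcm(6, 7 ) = 42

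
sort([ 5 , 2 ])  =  [ 2,5 ] 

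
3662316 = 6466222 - 2803906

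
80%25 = 5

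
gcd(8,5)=1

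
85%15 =10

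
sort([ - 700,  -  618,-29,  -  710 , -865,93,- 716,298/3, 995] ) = [ - 865, - 716, - 710, - 700, - 618, - 29,93,298/3, 995 ] 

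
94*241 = 22654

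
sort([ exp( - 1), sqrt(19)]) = [exp( - 1), sqrt(19 ) ] 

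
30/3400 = 3/340 = 0.01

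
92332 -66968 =25364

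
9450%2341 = 86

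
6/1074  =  1/179=0.01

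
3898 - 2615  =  1283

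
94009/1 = 94009 = 94009.00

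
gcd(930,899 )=31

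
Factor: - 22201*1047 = - 23244447 = - 3^1*149^2*349^1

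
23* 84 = 1932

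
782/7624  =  391/3812 =0.10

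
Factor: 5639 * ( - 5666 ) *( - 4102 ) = 2^2*7^1*293^1*2833^1* 5639^1 = 131061254548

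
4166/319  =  13 + 19/319   =  13.06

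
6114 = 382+5732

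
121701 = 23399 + 98302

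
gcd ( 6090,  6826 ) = 2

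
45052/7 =6436 = 6436.00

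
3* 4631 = 13893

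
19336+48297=67633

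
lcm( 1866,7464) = 7464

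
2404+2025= 4429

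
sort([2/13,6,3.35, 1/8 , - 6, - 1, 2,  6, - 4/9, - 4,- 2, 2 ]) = [ - 6, - 4 , - 2,-1, - 4/9 , 1/8,2/13 , 2, 2,3.35, 6, 6]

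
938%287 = 77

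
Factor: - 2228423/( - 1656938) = 2^(-1) * 47^(-1) *17627^( - 1)*2228423^1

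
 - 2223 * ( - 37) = 82251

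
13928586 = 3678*3787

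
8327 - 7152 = 1175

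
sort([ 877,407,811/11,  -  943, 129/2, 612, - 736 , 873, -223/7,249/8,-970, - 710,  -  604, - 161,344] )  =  [ - 970,-943, - 736, - 710, - 604, - 161, - 223/7,249/8, 129/2, 811/11,344,407, 612 , 873, 877 ]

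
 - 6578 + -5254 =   -  11832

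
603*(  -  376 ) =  - 226728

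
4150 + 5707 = 9857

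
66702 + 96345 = 163047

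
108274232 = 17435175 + 90839057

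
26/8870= 13/4435 = 0.00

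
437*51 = 22287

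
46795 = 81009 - 34214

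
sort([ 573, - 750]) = [ - 750 , 573 ] 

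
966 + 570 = 1536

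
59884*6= 359304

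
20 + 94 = 114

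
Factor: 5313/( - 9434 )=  - 2^(-1 )*3^1*7^1*11^1* 23^1*53^(-1)*89^ (-1 ) 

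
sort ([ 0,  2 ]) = [0,2 ]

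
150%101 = 49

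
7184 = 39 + 7145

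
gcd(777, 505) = 1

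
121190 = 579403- 458213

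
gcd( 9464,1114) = 2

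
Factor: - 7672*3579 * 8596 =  - 236029724448= - 2^5*3^1*7^2 *137^1 * 307^1*1193^1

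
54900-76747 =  - 21847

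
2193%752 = 689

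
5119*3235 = 16559965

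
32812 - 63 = 32749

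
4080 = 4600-520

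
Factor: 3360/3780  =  8/9 = 2^3*3^(  -  2)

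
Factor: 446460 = 2^2*3^1*5^1*7^1 *1063^1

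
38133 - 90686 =- 52553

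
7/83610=7/83610   =  0.00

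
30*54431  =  1632930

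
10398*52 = 540696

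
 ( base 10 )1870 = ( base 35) 1IF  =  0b11101001110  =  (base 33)1NM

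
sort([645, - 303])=[-303,645 ] 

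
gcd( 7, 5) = 1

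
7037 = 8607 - 1570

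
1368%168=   24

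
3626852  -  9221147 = - 5594295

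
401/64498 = 401/64498 = 0.01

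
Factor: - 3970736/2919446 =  - 2^3 * 7^1*11^2*41^( - 1)*293^1*35603^ ( - 1) = - 1985368/1459723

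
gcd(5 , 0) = 5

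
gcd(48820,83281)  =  1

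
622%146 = 38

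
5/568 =5/568 = 0.01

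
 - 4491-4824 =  - 9315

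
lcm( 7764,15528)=15528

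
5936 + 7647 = 13583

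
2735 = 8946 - 6211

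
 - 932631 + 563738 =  - 368893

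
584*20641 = 12054344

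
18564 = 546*34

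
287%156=131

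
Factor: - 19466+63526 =2^2 * 5^1*2203^1 =44060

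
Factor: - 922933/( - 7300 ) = 2^( - 2)* 5^(-2 )* 11^1 * 73^( - 1)* 83903^1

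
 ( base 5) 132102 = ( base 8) 12235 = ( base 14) 1ccd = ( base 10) 5277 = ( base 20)d3h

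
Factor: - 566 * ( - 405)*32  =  7335360 = 2^6*3^4*5^1*283^1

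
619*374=231506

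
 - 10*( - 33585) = 335850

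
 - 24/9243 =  -1  +  3073/3081 = -0.00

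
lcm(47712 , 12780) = 715680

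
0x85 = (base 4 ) 2011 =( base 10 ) 133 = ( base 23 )5i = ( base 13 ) A3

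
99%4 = 3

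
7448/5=1489 + 3/5 = 1489.60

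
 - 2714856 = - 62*43788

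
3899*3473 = 13541227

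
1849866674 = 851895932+997970742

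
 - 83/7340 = - 1 + 7257/7340 = - 0.01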